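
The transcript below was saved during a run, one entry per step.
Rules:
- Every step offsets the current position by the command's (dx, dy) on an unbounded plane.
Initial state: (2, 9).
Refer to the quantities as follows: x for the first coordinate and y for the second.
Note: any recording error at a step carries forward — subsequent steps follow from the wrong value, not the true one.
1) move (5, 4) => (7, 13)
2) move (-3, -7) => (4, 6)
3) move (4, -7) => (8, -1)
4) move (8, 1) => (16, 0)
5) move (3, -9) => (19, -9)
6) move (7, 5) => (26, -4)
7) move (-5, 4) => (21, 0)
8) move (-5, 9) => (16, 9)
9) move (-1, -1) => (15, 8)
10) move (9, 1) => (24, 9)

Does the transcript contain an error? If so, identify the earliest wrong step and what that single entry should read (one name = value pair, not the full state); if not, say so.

no error

step 1: x = 2 + (5) = 7, y = 9 + (4) = 13 -> consistent with the transcript
step 2: x = 7 + (-3) = 4, y = 13 + (-7) = 6 -> no discrepancy
step 3: x = 4 + (4) = 8, y = 6 + (-7) = -1 -> consistent with the transcript
step 4: x = 8 + (8) = 16, y = -1 + (1) = 0 -> in agreement
step 5: x = 16 + (3) = 19, y = 0 + (-9) = -9 -> agrees with the transcript
step 6: x = 19 + (7) = 26, y = -9 + (5) = -4 -> no discrepancy
step 7: x = 26 + (-5) = 21, y = -4 + (4) = 0 -> same as recorded
step 8: x = 21 + (-5) = 16, y = 0 + (9) = 9 -> exactly as logged
step 9: x = 16 + (-1) = 15, y = 9 + (-1) = 8 -> verified
step 10: x = 15 + (9) = 24, y = 8 + (1) = 9 -> consistent with the transcript
All steps check out; nothing to correct.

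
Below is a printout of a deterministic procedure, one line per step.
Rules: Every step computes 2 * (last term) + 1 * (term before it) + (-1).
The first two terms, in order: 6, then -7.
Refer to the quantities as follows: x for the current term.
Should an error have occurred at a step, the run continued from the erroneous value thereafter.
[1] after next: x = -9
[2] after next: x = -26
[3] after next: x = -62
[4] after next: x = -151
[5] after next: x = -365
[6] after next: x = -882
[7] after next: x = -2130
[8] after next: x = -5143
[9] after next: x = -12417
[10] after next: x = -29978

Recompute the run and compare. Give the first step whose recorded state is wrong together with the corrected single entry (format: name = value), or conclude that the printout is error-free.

1. x = 2*(-7) + (1)*(6) + (-1) = -9 (same as recorded)
2. x = 2*(-9) + (1)*(-7) + (-1) = -26 (confirmed correct)
3. x = 2*(-26) + (1)*(-9) + (-1) = -62 (matches)
4. x = 2*(-62) + (1)*(-26) + (-1) = -151 (checks out)
5. x = 2*(-151) + (1)*(-62) + (-1) = -365 (in agreement)
6. x = 2*(-365) + (1)*(-151) + (-1) = -882 (confirmed correct)
7. x = 2*(-882) + (1)*(-365) + (-1) = -2130 (no discrepancy)
8. x = 2*(-2130) + (1)*(-882) + (-1) = -5143 (no discrepancy)
9. x = 2*(-5143) + (1)*(-2130) + (-1) = -12417 (matches)
10. x = 2*(-12417) + (1)*(-5143) + (-1) = -29978 (checks out)
No step deviates from the rules.

no error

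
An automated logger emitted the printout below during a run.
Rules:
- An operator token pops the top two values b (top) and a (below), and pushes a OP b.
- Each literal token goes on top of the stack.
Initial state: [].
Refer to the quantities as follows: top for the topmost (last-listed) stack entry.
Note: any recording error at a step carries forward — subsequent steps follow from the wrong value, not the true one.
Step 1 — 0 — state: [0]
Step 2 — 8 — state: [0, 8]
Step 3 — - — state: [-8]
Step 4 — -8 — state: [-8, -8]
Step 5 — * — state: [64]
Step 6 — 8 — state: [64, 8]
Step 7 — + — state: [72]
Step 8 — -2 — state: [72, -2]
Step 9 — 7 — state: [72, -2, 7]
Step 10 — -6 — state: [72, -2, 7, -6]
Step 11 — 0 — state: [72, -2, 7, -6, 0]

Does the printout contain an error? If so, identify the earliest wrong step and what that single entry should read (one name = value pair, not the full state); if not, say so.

Step 1: push 0: top = 0 — confirmed correct.
Step 2: push 8: top = 8 — confirmed correct.
Step 3: 0 - 8 = -8 — agrees with the printout.
Step 4: push -8: top = -8 — confirmed correct.
Step 5: -8 * -8 = 64 — checks out.
Step 6: push 8: top = 8 — in agreement.
Step 7: 64 + 8 = 72 — matches.
Step 8: push -2: top = -2 — checks out.
Step 9: push 7: top = 7 — agrees with the printout.
Step 10: push -6: top = -6 — confirmed correct.
Step 11: push 0: top = 0 — agrees with the printout.
Each recorded entry agrees with the recomputation.

no error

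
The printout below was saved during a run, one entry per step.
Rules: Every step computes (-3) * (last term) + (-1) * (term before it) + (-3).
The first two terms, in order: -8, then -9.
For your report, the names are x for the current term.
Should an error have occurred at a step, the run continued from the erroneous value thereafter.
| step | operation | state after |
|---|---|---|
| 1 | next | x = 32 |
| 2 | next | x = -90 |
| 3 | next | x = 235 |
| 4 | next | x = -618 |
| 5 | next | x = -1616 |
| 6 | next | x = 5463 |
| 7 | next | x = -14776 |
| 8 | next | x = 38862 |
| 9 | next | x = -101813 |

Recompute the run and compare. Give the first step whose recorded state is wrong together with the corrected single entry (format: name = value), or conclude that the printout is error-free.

Step 1: x = -3*(-9) + (-1)*(-8) + (-3) = 32 — no discrepancy.
Step 2: x = -3*(32) + (-1)*(-9) + (-3) = -90 — verified.
Step 3: x = -3*(-90) + (-1)*(32) + (-3) = 235 — checks out.
Step 4: x = -3*(235) + (-1)*(-90) + (-3) = -618 — same as recorded.
Step 5: x = -3*(-618) + (-1)*(235) + (-3) = 1616 — a discrepancy with the printout.
Step 5 is the first one off; corrected, x = 1616.

step 5, x = 1616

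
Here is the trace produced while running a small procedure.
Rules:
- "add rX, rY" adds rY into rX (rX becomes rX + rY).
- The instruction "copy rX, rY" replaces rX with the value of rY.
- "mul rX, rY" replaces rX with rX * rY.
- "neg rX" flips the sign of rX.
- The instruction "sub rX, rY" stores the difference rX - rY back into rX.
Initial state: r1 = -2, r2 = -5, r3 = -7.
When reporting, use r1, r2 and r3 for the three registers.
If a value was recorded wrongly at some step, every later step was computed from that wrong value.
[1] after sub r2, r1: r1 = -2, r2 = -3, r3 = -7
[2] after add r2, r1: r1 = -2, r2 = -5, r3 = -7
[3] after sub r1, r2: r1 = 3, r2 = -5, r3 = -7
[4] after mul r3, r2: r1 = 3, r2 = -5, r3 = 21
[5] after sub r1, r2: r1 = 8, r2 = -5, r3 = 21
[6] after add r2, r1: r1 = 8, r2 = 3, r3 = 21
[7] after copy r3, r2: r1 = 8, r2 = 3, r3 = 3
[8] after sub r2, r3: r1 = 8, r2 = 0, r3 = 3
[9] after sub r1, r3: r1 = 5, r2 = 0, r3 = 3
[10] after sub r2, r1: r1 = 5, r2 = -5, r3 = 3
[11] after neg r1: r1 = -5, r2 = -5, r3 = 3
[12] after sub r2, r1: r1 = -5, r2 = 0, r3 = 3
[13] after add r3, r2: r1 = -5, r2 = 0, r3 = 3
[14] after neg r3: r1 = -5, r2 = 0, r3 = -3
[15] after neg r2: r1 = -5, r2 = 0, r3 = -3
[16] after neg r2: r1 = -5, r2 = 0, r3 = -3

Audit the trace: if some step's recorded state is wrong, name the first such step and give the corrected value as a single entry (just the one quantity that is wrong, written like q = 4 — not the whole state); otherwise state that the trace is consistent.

step 4, r3 = 35

1. r2 = -5 - -2 = -3 (agrees with the trace)
2. r2 = -3 + -2 = -5 (same as recorded)
3. r1 = -2 - -5 = 3 (consistent with the trace)
4. r3 = -7 * -5 = 35 (first mismatch against the trace)
First deviation found at step 4; the corrected entry is r3 = 35.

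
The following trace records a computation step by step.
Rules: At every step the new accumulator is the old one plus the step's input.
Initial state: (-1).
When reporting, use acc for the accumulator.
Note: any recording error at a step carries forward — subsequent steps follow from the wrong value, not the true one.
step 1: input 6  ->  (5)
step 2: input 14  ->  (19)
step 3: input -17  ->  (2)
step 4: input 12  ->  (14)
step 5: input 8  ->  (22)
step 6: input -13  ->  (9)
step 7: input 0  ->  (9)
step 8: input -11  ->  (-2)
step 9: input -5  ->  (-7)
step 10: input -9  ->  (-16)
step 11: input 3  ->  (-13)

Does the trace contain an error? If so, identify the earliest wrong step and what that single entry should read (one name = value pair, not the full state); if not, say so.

no error

Step 1: acc = -1 + 6 = 5 — verified.
Step 2: acc = 5 + 14 = 19 — matches.
Step 3: acc = 19 + -17 = 2 — in agreement.
Step 4: acc = 2 + 12 = 14 — consistent with the trace.
Step 5: acc = 14 + 8 = 22 — in agreement.
Step 6: acc = 22 + -13 = 9 — no discrepancy.
Step 7: acc = 9 + 0 = 9 — agrees with the trace.
Step 8: acc = 9 + -11 = -2 — consistent with the trace.
Step 9: acc = -2 + -5 = -7 — exactly as logged.
Step 10: acc = -7 + -9 = -16 — no discrepancy.
Step 11: acc = -16 + 3 = -13 — no discrepancy.
Nothing is out of place; the run is error-free.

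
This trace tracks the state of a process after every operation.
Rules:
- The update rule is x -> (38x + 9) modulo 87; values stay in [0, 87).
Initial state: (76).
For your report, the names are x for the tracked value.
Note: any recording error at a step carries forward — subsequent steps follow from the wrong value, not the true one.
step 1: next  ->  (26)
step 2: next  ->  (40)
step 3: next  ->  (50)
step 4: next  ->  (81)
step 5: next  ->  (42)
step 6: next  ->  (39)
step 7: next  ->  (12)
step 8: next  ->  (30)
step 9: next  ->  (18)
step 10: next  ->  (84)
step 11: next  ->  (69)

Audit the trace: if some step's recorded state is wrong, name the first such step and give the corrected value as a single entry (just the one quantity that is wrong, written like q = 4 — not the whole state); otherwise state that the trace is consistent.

1. x = (38*76 + 9) mod 87 = 26 (checks out)
2. x = (38*26 + 9) mod 87 = 40 (confirmed correct)
3. x = (38*40 + 9) mod 87 = 50 (agrees with the trace)
4. x = (38*50 + 9) mod 87 = 82 (the recorded entry deviates here)
So the first discrepancy is step 4, where the right value is x = 82.

step 4, x = 82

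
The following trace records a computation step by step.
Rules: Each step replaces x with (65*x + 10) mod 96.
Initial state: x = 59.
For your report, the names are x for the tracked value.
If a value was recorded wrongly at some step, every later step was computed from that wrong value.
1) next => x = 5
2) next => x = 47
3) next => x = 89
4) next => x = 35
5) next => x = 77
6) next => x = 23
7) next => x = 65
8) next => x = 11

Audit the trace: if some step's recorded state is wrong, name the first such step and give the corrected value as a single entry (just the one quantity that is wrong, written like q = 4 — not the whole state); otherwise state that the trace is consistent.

no error

step 1: x = (65*59 + 10) mod 96 = 5 -> no discrepancy
step 2: x = (65*5 + 10) mod 96 = 47 -> exactly as logged
step 3: x = (65*47 + 10) mod 96 = 89 -> agrees with the trace
step 4: x = (65*89 + 10) mod 96 = 35 -> matches
step 5: x = (65*35 + 10) mod 96 = 77 -> verified
step 6: x = (65*77 + 10) mod 96 = 23 -> agrees with the trace
step 7: x = (65*23 + 10) mod 96 = 65 -> checks out
step 8: x = (65*65 + 10) mod 96 = 11 -> confirmed correct
The whole run recomputes cleanly — no discrepancies.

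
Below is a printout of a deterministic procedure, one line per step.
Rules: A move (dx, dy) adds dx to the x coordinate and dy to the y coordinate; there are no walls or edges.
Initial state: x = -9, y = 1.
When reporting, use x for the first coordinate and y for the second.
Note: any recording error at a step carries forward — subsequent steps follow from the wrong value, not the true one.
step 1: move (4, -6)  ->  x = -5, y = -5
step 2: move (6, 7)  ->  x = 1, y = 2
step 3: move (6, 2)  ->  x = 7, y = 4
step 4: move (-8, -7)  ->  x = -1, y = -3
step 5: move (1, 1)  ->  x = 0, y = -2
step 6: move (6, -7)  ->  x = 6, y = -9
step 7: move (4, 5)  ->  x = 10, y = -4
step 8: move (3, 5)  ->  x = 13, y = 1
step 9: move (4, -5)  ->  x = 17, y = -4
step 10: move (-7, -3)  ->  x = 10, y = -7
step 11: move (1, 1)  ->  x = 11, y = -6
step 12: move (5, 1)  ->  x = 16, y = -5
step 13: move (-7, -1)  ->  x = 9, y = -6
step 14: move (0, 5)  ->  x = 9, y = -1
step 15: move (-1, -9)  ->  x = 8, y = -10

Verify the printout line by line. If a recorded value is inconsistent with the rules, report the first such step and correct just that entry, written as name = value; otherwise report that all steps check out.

Recomputing the run from the initial state:
step 1: x = -5, y = -5
step 2: x = 1, y = 2
step 3: x = 7, y = 4
step 4: x = -1, y = -3
step 5: x = 0, y = -2
step 6: x = 6, y = -9
step 7: x = 10, y = -4
step 8: x = 13, y = 1
step 9: x = 17, y = -4
step 10: x = 10, y = -7
step 11: x = 11, y = -6
step 12: x = 16, y = -5
step 13: x = 9, y = -6
step 14: x = 9, y = -1
step 15: x = 8, y = -10
This matches the printout at every step.

no error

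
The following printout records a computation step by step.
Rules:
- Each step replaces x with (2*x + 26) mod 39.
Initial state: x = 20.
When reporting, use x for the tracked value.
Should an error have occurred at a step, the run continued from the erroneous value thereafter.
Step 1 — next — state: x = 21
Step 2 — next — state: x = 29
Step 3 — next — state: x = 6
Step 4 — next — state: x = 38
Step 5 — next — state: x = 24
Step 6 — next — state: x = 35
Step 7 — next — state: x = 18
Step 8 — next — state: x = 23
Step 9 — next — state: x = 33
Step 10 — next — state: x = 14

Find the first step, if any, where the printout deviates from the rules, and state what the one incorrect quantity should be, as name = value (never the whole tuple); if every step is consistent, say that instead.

Step 1: x = (2*20 + 26) mod 39 = 27 — the recorded entry deviates here.
The audit stops at step 1: the recorded entry is wrong and should be x = 27.

step 1, x = 27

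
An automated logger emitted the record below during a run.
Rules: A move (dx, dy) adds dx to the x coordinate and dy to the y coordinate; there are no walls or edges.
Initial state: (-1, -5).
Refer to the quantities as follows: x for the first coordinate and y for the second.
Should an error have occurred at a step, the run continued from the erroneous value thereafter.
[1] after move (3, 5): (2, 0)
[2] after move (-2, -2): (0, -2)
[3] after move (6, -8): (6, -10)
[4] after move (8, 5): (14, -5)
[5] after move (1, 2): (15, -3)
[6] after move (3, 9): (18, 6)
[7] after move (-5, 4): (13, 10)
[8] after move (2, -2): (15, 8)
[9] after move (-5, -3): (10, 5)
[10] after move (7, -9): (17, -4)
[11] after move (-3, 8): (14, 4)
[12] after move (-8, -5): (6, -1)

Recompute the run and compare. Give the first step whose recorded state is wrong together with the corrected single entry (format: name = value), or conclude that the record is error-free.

no error

Step 1: x = -1 + (3) = 2, y = -5 + (5) = 0 — no discrepancy.
Step 2: x = 2 + (-2) = 0, y = 0 + (-2) = -2 — matches.
Step 3: x = 0 + (6) = 6, y = -2 + (-8) = -10 — exactly as logged.
Step 4: x = 6 + (8) = 14, y = -10 + (5) = -5 — agrees with the record.
Step 5: x = 14 + (1) = 15, y = -5 + (2) = -3 — agrees with the record.
Step 6: x = 15 + (3) = 18, y = -3 + (9) = 6 — exactly as logged.
Step 7: x = 18 + (-5) = 13, y = 6 + (4) = 10 — exactly as logged.
Step 8: x = 13 + (2) = 15, y = 10 + (-2) = 8 — consistent with the record.
Step 9: x = 15 + (-5) = 10, y = 8 + (-3) = 5 — checks out.
Step 10: x = 10 + (7) = 17, y = 5 + (-9) = -4 — matches.
Step 11: x = 17 + (-3) = 14, y = -4 + (8) = 4 — agrees with the record.
Step 12: x = 14 + (-8) = 6, y = 4 + (-5) = -1 — agrees with the record.
The whole run recomputes cleanly — no discrepancies.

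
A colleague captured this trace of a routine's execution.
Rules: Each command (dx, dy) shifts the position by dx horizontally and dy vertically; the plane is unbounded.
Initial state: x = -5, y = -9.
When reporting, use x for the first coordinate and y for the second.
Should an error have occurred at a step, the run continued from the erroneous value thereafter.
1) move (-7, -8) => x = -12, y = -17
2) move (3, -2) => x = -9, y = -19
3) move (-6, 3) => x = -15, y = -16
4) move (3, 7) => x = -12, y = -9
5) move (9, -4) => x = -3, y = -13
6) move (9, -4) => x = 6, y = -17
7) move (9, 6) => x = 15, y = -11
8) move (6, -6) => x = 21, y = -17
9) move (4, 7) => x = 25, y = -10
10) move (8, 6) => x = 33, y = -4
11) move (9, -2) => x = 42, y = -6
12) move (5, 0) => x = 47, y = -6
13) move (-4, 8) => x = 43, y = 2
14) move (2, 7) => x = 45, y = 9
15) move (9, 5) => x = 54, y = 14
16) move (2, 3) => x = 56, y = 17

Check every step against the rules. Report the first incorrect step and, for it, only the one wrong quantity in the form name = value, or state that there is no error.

step 1: x = -5 + (-7) = -12, y = -9 + (-8) = -17 -> checks out
step 2: x = -12 + (3) = -9, y = -17 + (-2) = -19 -> verified
step 3: x = -9 + (-6) = -15, y = -19 + (3) = -16 -> confirmed correct
step 4: x = -15 + (3) = -12, y = -16 + (7) = -9 -> consistent with the trace
step 5: x = -12 + (9) = -3, y = -9 + (-4) = -13 -> no discrepancy
step 6: x = -3 + (9) = 6, y = -13 + (-4) = -17 -> checks out
step 7: x = 6 + (9) = 15, y = -17 + (6) = -11 -> no discrepancy
step 8: x = 15 + (6) = 21, y = -11 + (-6) = -17 -> no discrepancy
step 9: x = 21 + (4) = 25, y = -17 + (7) = -10 -> verified
step 10: x = 25 + (8) = 33, y = -10 + (6) = -4 -> exactly as logged
step 11: x = 33 + (9) = 42, y = -4 + (-2) = -6 -> verified
step 12: x = 42 + (5) = 47, y = -6 + (0) = -6 -> no discrepancy
step 13: x = 47 + (-4) = 43, y = -6 + (8) = 2 -> consistent with the trace
step 14: x = 43 + (2) = 45, y = 2 + (7) = 9 -> confirmed correct
step 15: x = 45 + (9) = 54, y = 9 + (5) = 14 -> no discrepancy
step 16: x = 54 + (2) = 56, y = 14 + (3) = 17 -> no discrepancy
Each recorded entry agrees with the recomputation.

no error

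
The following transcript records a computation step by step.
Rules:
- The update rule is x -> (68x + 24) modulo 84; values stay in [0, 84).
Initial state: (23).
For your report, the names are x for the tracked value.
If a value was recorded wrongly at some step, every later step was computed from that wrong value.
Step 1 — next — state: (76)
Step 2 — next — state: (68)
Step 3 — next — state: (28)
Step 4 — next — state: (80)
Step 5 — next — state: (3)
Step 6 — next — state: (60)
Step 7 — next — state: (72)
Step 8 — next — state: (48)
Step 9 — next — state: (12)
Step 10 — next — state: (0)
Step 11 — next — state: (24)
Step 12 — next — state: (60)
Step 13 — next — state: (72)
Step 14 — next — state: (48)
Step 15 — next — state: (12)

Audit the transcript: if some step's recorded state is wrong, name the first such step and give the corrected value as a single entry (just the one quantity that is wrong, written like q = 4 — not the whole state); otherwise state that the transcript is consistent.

step 1: x = (68*23 + 24) mod 84 = 76 -> same as recorded
step 2: x = (68*76 + 24) mod 84 = 68 -> in agreement
step 3: x = (68*68 + 24) mod 84 = 28 -> same as recorded
step 4: x = (68*28 + 24) mod 84 = 80 -> consistent with the transcript
step 5: x = (68*80 + 24) mod 84 = 4 -> first mismatch against the transcript
That makes step 5 the first incorrect line — x = 4 is what it should show.

step 5, x = 4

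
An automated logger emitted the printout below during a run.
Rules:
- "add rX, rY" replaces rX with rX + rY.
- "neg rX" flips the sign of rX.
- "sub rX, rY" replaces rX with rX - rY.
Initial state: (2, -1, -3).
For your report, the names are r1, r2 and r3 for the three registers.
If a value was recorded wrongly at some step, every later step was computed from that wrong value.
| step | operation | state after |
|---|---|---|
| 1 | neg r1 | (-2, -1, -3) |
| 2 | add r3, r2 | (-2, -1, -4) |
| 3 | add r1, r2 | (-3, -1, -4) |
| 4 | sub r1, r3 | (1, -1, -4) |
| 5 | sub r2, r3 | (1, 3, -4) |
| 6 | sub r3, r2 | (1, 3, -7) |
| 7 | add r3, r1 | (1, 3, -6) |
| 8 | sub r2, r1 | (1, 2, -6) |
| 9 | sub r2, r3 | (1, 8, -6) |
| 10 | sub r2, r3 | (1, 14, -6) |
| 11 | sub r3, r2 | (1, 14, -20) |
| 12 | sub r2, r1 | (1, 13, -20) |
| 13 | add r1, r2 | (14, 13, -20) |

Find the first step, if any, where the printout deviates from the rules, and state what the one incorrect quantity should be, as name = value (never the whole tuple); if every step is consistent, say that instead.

no error

Recomputing the run from the initial state:
step 1: r1 = -2, r2 = -1, r3 = -3
step 2: r1 = -2, r2 = -1, r3 = -4
step 3: r1 = -3, r2 = -1, r3 = -4
step 4: r1 = 1, r2 = -1, r3 = -4
step 5: r1 = 1, r2 = 3, r3 = -4
step 6: r1 = 1, r2 = 3, r3 = -7
step 7: r1 = 1, r2 = 3, r3 = -6
step 8: r1 = 1, r2 = 2, r3 = -6
step 9: r1 = 1, r2 = 8, r3 = -6
step 10: r1 = 1, r2 = 14, r3 = -6
step 11: r1 = 1, r2 = 14, r3 = -20
step 12: r1 = 1, r2 = 13, r3 = -20
step 13: r1 = 14, r2 = 13, r3 = -20
This matches the printout at every step.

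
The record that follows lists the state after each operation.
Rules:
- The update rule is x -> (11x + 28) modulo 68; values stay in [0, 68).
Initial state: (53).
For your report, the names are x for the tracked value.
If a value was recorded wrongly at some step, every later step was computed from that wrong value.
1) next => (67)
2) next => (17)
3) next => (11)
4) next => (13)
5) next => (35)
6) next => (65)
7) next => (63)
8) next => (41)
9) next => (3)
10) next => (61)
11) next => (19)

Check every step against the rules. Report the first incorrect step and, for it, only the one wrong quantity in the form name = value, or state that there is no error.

step 6, x = 5

Recomputing the run from the initial state:
step 1: x = 67
step 2: x = 17
step 3: x = 11
step 4: x = 13
step 5: x = 35
step 6: x = 5
step 7: x = 15
step 8: x = 57
step 9: x = 43
step 10: x = 25
step 11: x = 31
The first disagreement with the record is at step 6, where the value should be x = 5.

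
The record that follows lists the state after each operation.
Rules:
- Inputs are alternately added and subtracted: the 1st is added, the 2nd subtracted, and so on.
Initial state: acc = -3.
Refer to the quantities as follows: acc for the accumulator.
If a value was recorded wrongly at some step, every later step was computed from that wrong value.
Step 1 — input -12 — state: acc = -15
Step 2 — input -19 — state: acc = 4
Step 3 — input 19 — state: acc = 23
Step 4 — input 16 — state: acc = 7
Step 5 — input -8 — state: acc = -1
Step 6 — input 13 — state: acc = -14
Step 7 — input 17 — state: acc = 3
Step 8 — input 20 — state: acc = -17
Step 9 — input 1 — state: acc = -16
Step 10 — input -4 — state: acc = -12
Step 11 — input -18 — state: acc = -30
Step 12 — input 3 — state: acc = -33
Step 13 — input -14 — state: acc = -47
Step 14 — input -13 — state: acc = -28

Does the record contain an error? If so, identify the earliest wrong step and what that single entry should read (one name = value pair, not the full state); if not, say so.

Step 1: acc = -3 + -12 = -15 — confirmed correct.
Step 2: acc = -15 - -19 = 4 — exactly as logged.
Step 3: acc = 4 + 19 = 23 — matches.
Step 4: acc = 23 - 16 = 7 — matches.
Step 5: acc = 7 + -8 = -1 — in agreement.
Step 6: acc = -1 - 13 = -14 — consistent with the record.
Step 7: acc = -14 + 17 = 3 — confirmed correct.
Step 8: acc = 3 - 20 = -17 — checks out.
Step 9: acc = -17 + 1 = -16 — matches.
Step 10: acc = -16 - -4 = -12 — consistent with the record.
Step 11: acc = -12 + -18 = -30 — no discrepancy.
Step 12: acc = -30 - 3 = -33 — checks out.
Step 13: acc = -33 + -14 = -47 — checks out.
Step 14: acc = -47 - -13 = -34 — the entry is off here.
First deviation found at step 14; the corrected entry is acc = -34.

step 14, acc = -34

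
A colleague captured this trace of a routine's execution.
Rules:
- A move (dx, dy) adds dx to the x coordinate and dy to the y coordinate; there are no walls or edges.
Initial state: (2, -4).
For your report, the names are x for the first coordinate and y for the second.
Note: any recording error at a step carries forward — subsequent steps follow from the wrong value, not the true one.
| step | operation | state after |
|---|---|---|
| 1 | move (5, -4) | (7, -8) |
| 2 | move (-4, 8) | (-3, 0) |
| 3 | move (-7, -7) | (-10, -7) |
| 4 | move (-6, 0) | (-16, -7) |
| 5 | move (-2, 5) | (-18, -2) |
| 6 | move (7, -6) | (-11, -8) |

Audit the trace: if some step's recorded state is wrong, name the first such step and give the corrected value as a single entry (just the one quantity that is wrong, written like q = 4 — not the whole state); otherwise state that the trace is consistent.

Step 1: x = 2 + (5) = 7, y = -4 + (-4) = -8 — exactly as logged.
Step 2: x = 7 + (-4) = 3, y = -8 + (8) = 0 — the trace disagrees here.
Step 2 is the first one off; corrected, x = 3.

step 2, x = 3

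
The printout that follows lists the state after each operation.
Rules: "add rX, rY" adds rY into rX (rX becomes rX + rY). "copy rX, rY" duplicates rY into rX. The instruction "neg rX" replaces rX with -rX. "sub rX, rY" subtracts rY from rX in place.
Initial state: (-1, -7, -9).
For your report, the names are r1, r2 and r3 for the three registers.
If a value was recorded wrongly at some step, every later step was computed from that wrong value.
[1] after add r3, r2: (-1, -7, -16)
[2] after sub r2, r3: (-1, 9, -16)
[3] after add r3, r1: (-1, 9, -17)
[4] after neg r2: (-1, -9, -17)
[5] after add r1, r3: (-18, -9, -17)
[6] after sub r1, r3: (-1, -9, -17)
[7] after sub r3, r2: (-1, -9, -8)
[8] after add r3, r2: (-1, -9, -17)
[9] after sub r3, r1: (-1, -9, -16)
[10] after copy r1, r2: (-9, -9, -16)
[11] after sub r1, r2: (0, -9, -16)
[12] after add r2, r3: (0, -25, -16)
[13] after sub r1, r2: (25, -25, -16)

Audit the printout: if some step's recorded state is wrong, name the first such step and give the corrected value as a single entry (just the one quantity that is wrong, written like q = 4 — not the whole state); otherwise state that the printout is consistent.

no error

Step 1: r3 = -9 + -7 = -16 — in agreement.
Step 2: r2 = -7 - -16 = 9 — consistent with the printout.
Step 3: r3 = -16 + -1 = -17 — in agreement.
Step 4: r2 = -(9) = -9 — consistent with the printout.
Step 5: r1 = -1 + -17 = -18 — checks out.
Step 6: r1 = -18 - -17 = -1 — in agreement.
Step 7: r3 = -17 - -9 = -8 — confirmed correct.
Step 8: r3 = -8 + -9 = -17 — verified.
Step 9: r3 = -17 - -1 = -16 — in agreement.
Step 10: r1 = -9 — exactly as logged.
Step 11: r1 = -9 - -9 = 0 — verified.
Step 12: r2 = -9 + -16 = -25 — verified.
Step 13: r1 = 0 - -25 = 25 — confirmed correct.
No step deviates from the rules.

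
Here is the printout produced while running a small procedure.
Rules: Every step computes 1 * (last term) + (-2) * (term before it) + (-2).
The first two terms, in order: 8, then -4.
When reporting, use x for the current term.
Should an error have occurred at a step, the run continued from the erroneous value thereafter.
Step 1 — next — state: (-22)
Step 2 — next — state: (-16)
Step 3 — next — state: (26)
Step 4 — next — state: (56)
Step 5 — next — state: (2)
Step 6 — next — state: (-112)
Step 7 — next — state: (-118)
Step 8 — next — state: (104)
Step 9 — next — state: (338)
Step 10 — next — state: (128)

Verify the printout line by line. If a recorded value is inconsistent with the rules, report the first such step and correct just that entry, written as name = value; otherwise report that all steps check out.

Recomputing the run from the initial state:
step 1: x = -22
step 2: x = -16
step 3: x = 26
step 4: x = 56
step 5: x = 2
step 6: x = -112
step 7: x = -118
step 8: x = 104
step 9: x = 338
step 10: x = 128
This matches the printout at every step.

no error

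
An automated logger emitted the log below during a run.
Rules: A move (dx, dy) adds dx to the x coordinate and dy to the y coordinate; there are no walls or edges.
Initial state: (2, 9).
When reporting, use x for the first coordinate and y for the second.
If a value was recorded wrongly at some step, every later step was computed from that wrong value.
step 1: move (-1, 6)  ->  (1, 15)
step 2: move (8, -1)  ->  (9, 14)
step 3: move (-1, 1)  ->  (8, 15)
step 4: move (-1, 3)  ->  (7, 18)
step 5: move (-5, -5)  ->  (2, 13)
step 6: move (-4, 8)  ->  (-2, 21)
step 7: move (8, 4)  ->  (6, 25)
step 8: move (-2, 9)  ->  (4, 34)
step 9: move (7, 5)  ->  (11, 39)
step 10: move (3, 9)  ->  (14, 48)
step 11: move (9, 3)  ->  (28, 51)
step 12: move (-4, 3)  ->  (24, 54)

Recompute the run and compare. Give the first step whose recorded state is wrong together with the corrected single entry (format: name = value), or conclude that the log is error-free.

step 11, x = 23

Recomputing the run from the initial state:
step 1: x = 1, y = 15
step 2: x = 9, y = 14
step 3: x = 8, y = 15
step 4: x = 7, y = 18
step 5: x = 2, y = 13
step 6: x = -2, y = 21
step 7: x = 6, y = 25
step 8: x = 4, y = 34
step 9: x = 11, y = 39
step 10: x = 14, y = 48
step 11: x = 23, y = 51
step 12: x = 19, y = 54
The first disagreement with the log is at step 11, where the value should be x = 23.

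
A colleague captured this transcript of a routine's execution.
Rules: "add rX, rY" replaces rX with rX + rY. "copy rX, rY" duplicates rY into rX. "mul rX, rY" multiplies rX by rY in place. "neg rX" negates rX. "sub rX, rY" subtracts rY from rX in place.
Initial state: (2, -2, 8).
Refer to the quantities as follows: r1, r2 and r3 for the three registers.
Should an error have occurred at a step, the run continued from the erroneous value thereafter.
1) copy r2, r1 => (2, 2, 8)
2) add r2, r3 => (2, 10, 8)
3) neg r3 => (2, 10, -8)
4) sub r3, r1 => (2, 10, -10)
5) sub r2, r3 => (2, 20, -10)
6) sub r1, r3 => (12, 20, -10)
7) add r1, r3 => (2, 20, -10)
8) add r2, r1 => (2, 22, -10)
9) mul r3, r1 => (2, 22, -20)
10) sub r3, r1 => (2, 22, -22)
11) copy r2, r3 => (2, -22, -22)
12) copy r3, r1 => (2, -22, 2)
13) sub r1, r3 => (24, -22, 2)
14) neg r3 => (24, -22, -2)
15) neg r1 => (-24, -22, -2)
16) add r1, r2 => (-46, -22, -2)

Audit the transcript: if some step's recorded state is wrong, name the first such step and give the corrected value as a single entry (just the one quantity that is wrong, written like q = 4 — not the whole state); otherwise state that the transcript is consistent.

step 13, r1 = 0

Recomputing the run from the initial state:
step 1: r1 = 2, r2 = 2, r3 = 8
step 2: r1 = 2, r2 = 10, r3 = 8
step 3: r1 = 2, r2 = 10, r3 = -8
step 4: r1 = 2, r2 = 10, r3 = -10
step 5: r1 = 2, r2 = 20, r3 = -10
step 6: r1 = 12, r2 = 20, r3 = -10
step 7: r1 = 2, r2 = 20, r3 = -10
step 8: r1 = 2, r2 = 22, r3 = -10
step 9: r1 = 2, r2 = 22, r3 = -20
step 10: r1 = 2, r2 = 22, r3 = -22
step 11: r1 = 2, r2 = -22, r3 = -22
step 12: r1 = 2, r2 = -22, r3 = 2
step 13: r1 = 0, r2 = -22, r3 = 2
step 14: r1 = 0, r2 = -22, r3 = -2
step 15: r1 = 0, r2 = -22, r3 = -2
step 16: r1 = -22, r2 = -22, r3 = -2
The first disagreement with the transcript is at step 13, where the value should be r1 = 0.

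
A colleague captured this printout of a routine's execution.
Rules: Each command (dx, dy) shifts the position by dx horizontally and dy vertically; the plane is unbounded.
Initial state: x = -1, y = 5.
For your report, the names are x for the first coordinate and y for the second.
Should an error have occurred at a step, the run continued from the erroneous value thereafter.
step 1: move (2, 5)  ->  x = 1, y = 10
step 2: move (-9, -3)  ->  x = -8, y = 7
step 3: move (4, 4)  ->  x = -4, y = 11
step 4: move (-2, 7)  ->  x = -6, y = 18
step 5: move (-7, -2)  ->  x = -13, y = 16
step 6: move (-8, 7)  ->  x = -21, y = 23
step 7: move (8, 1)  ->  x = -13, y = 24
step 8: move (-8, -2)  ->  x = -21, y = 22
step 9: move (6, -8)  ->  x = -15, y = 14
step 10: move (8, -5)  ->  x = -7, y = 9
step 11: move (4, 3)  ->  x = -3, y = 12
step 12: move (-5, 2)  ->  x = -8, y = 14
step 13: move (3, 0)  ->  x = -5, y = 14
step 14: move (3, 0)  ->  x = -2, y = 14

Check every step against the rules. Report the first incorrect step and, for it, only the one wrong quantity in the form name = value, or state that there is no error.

Step 1: x = -1 + (2) = 1, y = 5 + (5) = 10 — matches.
Step 2: x = 1 + (-9) = -8, y = 10 + (-3) = 7 — matches.
Step 3: x = -8 + (4) = -4, y = 7 + (4) = 11 — checks out.
Step 4: x = -4 + (-2) = -6, y = 11 + (7) = 18 — confirmed correct.
Step 5: x = -6 + (-7) = -13, y = 18 + (-2) = 16 — checks out.
Step 6: x = -13 + (-8) = -21, y = 16 + (7) = 23 — agrees with the printout.
Step 7: x = -21 + (8) = -13, y = 23 + (1) = 24 — in agreement.
Step 8: x = -13 + (-8) = -21, y = 24 + (-2) = 22 — exactly as logged.
Step 9: x = -21 + (6) = -15, y = 22 + (-8) = 14 — exactly as logged.
Step 10: x = -15 + (8) = -7, y = 14 + (-5) = 9 — in agreement.
Step 11: x = -7 + (4) = -3, y = 9 + (3) = 12 — in agreement.
Step 12: x = -3 + (-5) = -8, y = 12 + (2) = 14 — agrees with the printout.
Step 13: x = -8 + (3) = -5, y = 14 + (0) = 14 — same as recorded.
Step 14: x = -5 + (3) = -2, y = 14 + (0) = 14 — consistent with the printout.
The recomputation confirms every line.

no error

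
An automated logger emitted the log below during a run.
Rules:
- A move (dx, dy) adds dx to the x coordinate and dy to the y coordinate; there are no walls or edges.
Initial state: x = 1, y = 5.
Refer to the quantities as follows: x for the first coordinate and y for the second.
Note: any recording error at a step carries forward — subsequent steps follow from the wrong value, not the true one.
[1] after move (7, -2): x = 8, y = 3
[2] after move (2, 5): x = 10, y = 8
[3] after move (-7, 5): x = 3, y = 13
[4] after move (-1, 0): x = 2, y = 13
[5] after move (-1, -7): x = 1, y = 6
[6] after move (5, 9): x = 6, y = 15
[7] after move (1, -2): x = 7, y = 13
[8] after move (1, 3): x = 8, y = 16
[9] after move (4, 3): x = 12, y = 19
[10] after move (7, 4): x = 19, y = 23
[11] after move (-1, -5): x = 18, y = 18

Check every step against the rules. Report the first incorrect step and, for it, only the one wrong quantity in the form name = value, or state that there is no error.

Recomputing the run from the initial state:
step 1: x = 8, y = 3
step 2: x = 10, y = 8
step 3: x = 3, y = 13
step 4: x = 2, y = 13
step 5: x = 1, y = 6
step 6: x = 6, y = 15
step 7: x = 7, y = 13
step 8: x = 8, y = 16
step 9: x = 12, y = 19
step 10: x = 19, y = 23
step 11: x = 18, y = 18
This matches the log at every step.

no error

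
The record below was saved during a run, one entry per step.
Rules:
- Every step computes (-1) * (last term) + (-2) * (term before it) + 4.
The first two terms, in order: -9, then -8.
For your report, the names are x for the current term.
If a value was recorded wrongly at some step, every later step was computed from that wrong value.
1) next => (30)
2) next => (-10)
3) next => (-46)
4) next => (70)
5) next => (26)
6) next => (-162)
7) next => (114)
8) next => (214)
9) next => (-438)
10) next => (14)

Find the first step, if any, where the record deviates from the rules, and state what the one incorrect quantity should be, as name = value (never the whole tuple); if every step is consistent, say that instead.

Recomputing the run from the initial state:
step 1: x = 30
step 2: x = -10
step 3: x = -46
step 4: x = 70
step 5: x = 26
step 6: x = -162
step 7: x = 114
step 8: x = 214
step 9: x = -438
step 10: x = 14
This matches the record at every step.

no error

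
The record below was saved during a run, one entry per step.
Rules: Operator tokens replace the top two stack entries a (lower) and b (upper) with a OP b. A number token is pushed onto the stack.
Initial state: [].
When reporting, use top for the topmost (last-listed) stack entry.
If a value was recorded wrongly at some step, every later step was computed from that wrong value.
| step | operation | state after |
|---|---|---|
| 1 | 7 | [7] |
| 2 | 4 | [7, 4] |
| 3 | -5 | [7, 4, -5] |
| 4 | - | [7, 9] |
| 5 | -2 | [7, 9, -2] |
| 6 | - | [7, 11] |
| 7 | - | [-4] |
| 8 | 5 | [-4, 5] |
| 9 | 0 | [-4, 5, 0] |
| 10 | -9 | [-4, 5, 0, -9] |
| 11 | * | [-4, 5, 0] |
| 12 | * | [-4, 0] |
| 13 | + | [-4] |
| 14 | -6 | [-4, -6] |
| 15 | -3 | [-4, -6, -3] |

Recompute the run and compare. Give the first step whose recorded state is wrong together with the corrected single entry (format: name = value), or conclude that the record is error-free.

Step 1: push 7: top = 7 — confirmed correct.
Step 2: push 4: top = 4 — in agreement.
Step 3: push -5: top = -5 — matches.
Step 4: 4 - -5 = 9 — consistent with the record.
Step 5: push -2: top = -2 — exactly as logged.
Step 6: 9 - -2 = 11 — in agreement.
Step 7: 7 - 11 = -4 — same as recorded.
Step 8: push 5: top = 5 — verified.
Step 9: push 0: top = 0 — confirmed correct.
Step 10: push -9: top = -9 — exactly as logged.
Step 11: 0 * -9 = 0 — confirmed correct.
Step 12: 5 * 0 = 0 — exactly as logged.
Step 13: -4 + 0 = -4 — consistent with the record.
Step 14: push -6: top = -6 — confirmed correct.
Step 15: push -3: top = -3 — in agreement.
No step deviates from the rules.

no error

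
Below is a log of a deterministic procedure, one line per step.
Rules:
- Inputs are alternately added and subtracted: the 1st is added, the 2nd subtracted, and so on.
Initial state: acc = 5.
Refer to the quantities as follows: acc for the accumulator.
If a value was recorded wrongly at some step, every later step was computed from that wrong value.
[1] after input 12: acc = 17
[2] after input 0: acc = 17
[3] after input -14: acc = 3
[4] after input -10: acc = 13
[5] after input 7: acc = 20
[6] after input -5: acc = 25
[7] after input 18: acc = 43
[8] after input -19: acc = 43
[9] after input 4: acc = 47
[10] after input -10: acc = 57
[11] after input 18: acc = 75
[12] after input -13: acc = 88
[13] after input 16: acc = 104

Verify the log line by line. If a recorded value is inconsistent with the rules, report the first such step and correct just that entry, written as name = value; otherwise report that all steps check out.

Recomputing the run from the initial state:
step 1: acc = 17
step 2: acc = 17
step 3: acc = 3
step 4: acc = 13
step 5: acc = 20
step 6: acc = 25
step 7: acc = 43
step 8: acc = 62
step 9: acc = 66
step 10: acc = 76
step 11: acc = 94
step 12: acc = 107
step 13: acc = 123
The first disagreement with the log is at step 8, where the value should be acc = 62.

step 8, acc = 62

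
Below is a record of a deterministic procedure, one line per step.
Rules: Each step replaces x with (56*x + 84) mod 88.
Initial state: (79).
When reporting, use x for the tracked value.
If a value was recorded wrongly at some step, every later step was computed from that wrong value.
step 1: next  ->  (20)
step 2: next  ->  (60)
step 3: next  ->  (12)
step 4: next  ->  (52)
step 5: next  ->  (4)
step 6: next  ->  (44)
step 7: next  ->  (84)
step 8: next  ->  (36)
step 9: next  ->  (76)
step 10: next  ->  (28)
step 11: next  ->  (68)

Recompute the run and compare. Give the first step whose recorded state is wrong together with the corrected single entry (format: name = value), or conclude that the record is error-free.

step 1: x = (56*79 + 84) mod 88 = 20 -> same as recorded
step 2: x = (56*20 + 84) mod 88 = 60 -> checks out
step 3: x = (56*60 + 84) mod 88 = 12 -> no discrepancy
step 4: x = (56*12 + 84) mod 88 = 52 -> matches
step 5: x = (56*52 + 84) mod 88 = 4 -> matches
step 6: x = (56*4 + 84) mod 88 = 44 -> no discrepancy
step 7: x = (56*44 + 84) mod 88 = 84 -> matches
step 8: x = (56*84 + 84) mod 88 = 36 -> consistent with the record
step 9: x = (56*36 + 84) mod 88 = 76 -> no discrepancy
step 10: x = (56*76 + 84) mod 88 = 28 -> no discrepancy
step 11: x = (56*28 + 84) mod 88 = 68 -> in agreement
No step deviates from the rules.

no error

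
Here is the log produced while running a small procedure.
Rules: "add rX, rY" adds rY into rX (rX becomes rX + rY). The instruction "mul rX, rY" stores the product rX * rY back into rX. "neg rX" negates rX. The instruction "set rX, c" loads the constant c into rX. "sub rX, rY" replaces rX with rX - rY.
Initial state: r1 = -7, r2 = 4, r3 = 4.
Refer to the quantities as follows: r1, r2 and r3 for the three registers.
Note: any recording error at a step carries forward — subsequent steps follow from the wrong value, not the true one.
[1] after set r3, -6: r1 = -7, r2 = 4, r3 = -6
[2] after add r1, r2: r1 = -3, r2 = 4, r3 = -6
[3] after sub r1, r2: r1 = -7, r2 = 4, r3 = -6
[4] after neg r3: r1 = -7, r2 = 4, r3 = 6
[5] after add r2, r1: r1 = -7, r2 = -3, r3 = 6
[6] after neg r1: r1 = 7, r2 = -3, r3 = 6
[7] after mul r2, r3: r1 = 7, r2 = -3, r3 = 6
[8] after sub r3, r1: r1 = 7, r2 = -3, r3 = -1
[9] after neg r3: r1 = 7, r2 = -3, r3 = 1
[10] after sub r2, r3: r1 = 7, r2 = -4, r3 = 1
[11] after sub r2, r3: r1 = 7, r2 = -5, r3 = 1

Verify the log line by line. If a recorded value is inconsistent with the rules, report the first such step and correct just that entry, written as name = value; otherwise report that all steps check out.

step 7, r2 = -18

Recomputing the run from the initial state:
step 1: r1 = -7, r2 = 4, r3 = -6
step 2: r1 = -3, r2 = 4, r3 = -6
step 3: r1 = -7, r2 = 4, r3 = -6
step 4: r1 = -7, r2 = 4, r3 = 6
step 5: r1 = -7, r2 = -3, r3 = 6
step 6: r1 = 7, r2 = -3, r3 = 6
step 7: r1 = 7, r2 = -18, r3 = 6
step 8: r1 = 7, r2 = -18, r3 = -1
step 9: r1 = 7, r2 = -18, r3 = 1
step 10: r1 = 7, r2 = -19, r3 = 1
step 11: r1 = 7, r2 = -20, r3 = 1
The first disagreement with the log is at step 7, where the value should be r2 = -18.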